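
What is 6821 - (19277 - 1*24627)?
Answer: 12171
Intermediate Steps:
6821 - (19277 - 1*24627) = 6821 - (19277 - 24627) = 6821 - 1*(-5350) = 6821 + 5350 = 12171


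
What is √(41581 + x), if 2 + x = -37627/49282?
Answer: √100981708438582/49282 ≈ 203.91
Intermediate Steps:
x = -136191/49282 (x = -2 - 37627/49282 = -136191/49282 ≈ -2.7635)
√(41581 + x) = √(41581 - 136191/49282) = √(2049058651/49282) = √100981708438582/49282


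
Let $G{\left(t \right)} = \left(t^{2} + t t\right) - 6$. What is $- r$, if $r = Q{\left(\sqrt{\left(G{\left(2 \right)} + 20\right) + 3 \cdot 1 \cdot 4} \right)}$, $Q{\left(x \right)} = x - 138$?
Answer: $138 - \sqrt{34} \approx 132.17$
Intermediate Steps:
$G{\left(t \right)} = -6 + 2 t^{2}$ ($G{\left(t \right)} = \left(t^{2} + t^{2}\right) - 6 = 2 t^{2} - 6 = -6 + 2 t^{2}$)
$Q{\left(x \right)} = -138 + x$
$r = -138 + \sqrt{34}$ ($r = -138 + \sqrt{\left(\left(-6 + 2 \cdot 2^{2}\right) + 20\right) + 3 \cdot 1 \cdot 4} = -138 + \sqrt{\left(\left(-6 + 2 \cdot 4\right) + 20\right) + 3 \cdot 4} = -138 + \sqrt{\left(\left(-6 + 8\right) + 20\right) + 12} = -138 + \sqrt{\left(2 + 20\right) + 12} = -138 + \sqrt{22 + 12} = -138 + \sqrt{34} \approx -132.17$)
$- r = - (-138 + \sqrt{34}) = 138 - \sqrt{34}$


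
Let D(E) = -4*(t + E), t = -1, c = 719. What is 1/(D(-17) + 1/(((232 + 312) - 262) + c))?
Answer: 1001/72073 ≈ 0.013889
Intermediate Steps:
D(E) = 4 - 4*E (D(E) = -4*(-1 + E) = 4 - 4*E)
1/(D(-17) + 1/(((232 + 312) - 262) + c)) = 1/((4 - 4*(-17)) + 1/(((232 + 312) - 262) + 719)) = 1/((4 + 68) + 1/((544 - 262) + 719)) = 1/(72 + 1/(282 + 719)) = 1/(72 + 1/1001) = 1/(72073/1001) = 1001/72073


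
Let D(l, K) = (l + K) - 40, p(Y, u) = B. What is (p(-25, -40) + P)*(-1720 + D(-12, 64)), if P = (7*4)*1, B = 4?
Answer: -54656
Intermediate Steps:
P = 28 (P = 28*1 = 28)
p(Y, u) = 4
D(l, K) = -40 + K + l (D(l, K) = (K + l) - 40 = -40 + K + l)
(p(-25, -40) + P)*(-1720 + D(-12, 64)) = (4 + 28)*(-1720 + (-40 + 64 - 12)) = 32*(-1720 + 12) = 32*(-1708) = -54656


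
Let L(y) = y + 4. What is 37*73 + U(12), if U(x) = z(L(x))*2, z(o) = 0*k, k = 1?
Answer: 2701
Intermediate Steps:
L(y) = 4 + y
z(o) = 0 (z(o) = 0*1 = 0)
U(x) = 0 (U(x) = 0*2 = 0)
37*73 + U(12) = 37*73 + 0 = 2701 + 0 = 2701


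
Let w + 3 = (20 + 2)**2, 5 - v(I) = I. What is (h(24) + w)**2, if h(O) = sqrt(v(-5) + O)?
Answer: (481 + sqrt(34))**2 ≈ 2.3700e+5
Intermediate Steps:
v(I) = 5 - I
w = 481 (w = -3 + (20 + 2)**2 = -3 + 22**2 = -3 + 484 = 481)
h(O) = sqrt(10 + O) (h(O) = sqrt((5 - 1*(-5)) + O) = sqrt((5 + 5) + O) = sqrt(10 + O))
(h(24) + w)**2 = (sqrt(10 + 24) + 481)**2 = (sqrt(34) + 481)**2 = (481 + sqrt(34))**2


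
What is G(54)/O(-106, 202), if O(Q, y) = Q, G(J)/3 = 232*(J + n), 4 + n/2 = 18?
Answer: -28536/53 ≈ -538.42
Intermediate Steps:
n = 28 (n = -8 + 2*18 = -8 + 36 = 28)
G(J) = 19488 + 696*J (G(J) = 3*(232*(J + 28)) = 3*(232*(28 + J)) = 3*(6496 + 232*J) = 19488 + 696*J)
G(54)/O(-106, 202) = (19488 + 696*54)/(-106) = (19488 + 37584)*(-1/106) = 57072*(-1/106) = -28536/53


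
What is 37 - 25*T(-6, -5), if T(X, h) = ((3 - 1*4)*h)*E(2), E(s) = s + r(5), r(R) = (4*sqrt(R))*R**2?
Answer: -213 - 12500*sqrt(5) ≈ -28164.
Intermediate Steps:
r(R) = 4*R**(5/2)
E(s) = s + 100*sqrt(5) (E(s) = s + 4*5**(5/2) = s + 4*(25*sqrt(5)) = s + 100*sqrt(5))
T(X, h) = -h*(2 + 100*sqrt(5)) (T(X, h) = ((3 - 1*4)*h)*(2 + 100*sqrt(5)) = ((3 - 4)*h)*(2 + 100*sqrt(5)) = (-h)*(2 + 100*sqrt(5)) = -h*(2 + 100*sqrt(5)))
37 - 25*T(-6, -5) = 37 - (-50)*(-5)*(1 + 50*sqrt(5)) = 37 - 25*(10 + 500*sqrt(5)) = 37 + (-250 - 12500*sqrt(5)) = -213 - 12500*sqrt(5)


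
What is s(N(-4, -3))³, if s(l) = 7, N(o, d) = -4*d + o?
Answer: 343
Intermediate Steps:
N(o, d) = o - 4*d
s(N(-4, -3))³ = 7³ = 343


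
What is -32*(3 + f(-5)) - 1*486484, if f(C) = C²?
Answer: -487380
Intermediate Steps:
-32*(3 + f(-5)) - 1*486484 = -32*(3 + (-5)²) - 1*486484 = -32*(3 + 25) - 486484 = -32*28 - 486484 = -896 - 486484 = -487380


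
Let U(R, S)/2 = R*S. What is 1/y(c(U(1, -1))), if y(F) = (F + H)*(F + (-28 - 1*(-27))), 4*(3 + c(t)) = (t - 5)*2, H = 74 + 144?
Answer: -4/6345 ≈ -0.00063042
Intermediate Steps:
U(R, S) = 2*R*S (U(R, S) = 2*(R*S) = 2*R*S)
H = 218
c(t) = -11/2 + t/2 (c(t) = -3 + ((t - 5)*2)/4 = -3 + ((-5 + t)*2)/4 = -3 + (-10 + 2*t)/4 = -3 + (-5/2 + t/2) = -11/2 + t/2)
y(F) = (-1 + F)*(218 + F) (y(F) = (F + 218)*(F + (-28 - 1*(-27))) = (218 + F)*(F + (-28 + 27)) = (218 + F)*(F - 1) = (218 + F)*(-1 + F) = (-1 + F)*(218 + F))
1/y(c(U(1, -1))) = 1/(-218 + (-11/2 + (2*1*(-1))/2)² + 217*(-11/2 + (2*1*(-1))/2)) = 1/(-218 + (-11/2 + (½)*(-2))² + 217*(-11/2 + (½)*(-2))) = 1/(-218 + (-11/2 - 1)² + 217*(-11/2 - 1)) = 1/(-218 + (-13/2)² + 217*(-13/2)) = 1/(-218 + 169/4 - 2821/2) = 1/(-6345/4) = -4/6345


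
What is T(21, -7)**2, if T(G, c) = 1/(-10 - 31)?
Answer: 1/1681 ≈ 0.00059488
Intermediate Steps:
T(G, c) = -1/41 (T(G, c) = 1/(-41) = -1/41)
T(21, -7)**2 = (-1/41)**2 = 1/1681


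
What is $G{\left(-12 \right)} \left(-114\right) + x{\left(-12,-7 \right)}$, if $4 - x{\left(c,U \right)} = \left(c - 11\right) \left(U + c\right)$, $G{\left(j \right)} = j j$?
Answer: $-16849$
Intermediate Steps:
$G{\left(j \right)} = j^{2}$
$x{\left(c,U \right)} = 4 - \left(-11 + c\right) \left(U + c\right)$ ($x{\left(c,U \right)} = 4 - \left(c - 11\right) \left(U + c\right) = 4 - \left(-11 + c\right) \left(U + c\right)$)
$G{\left(-12 \right)} \left(-114\right) + x{\left(-12,-7 \right)} = \left(-12\right)^{2} \left(-114\right) + \left(4 - \left(-12\right)^{2} + 11 \left(-7\right) + 11 \left(-12\right) - \left(-7\right) \left(-12\right)\right) = 144 \left(-114\right) - 433 = -16416 - 433 = -16849$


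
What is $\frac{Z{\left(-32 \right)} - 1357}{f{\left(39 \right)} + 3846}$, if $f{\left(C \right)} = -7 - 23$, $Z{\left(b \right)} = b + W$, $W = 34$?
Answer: $- \frac{1355}{3816} \approx -0.35508$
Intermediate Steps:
$Z{\left(b \right)} = 34 + b$ ($Z{\left(b \right)} = b + 34 = 34 + b$)
$f{\left(C \right)} = -30$ ($f{\left(C \right)} = -7 - 23 = -30$)
$\frac{Z{\left(-32 \right)} - 1357}{f{\left(39 \right)} + 3846} = \frac{\left(34 - 32\right) - 1357}{-30 + 3846} = \frac{2 - 1357}{3816} = \left(-1355\right) \frac{1}{3816} = - \frac{1355}{3816}$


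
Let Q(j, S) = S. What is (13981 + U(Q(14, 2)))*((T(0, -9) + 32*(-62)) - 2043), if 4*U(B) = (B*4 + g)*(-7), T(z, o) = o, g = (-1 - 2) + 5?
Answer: -56356686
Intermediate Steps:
g = 2 (g = -3 + 5 = 2)
U(B) = -7/2 - 7*B (U(B) = ((B*4 + 2)*(-7))/4 = ((4*B + 2)*(-7))/4 = ((2 + 4*B)*(-7))/4 = (-14 - 28*B)/4 = -7/2 - 7*B)
(13981 + U(Q(14, 2)))*((T(0, -9) + 32*(-62)) - 2043) = (13981 + (-7/2 - 7*2))*((-9 + 32*(-62)) - 2043) = (13981 + (-7/2 - 14))*((-9 - 1984) - 2043) = (13981 - 35/2)*(-1993 - 2043) = (27927/2)*(-4036) = -56356686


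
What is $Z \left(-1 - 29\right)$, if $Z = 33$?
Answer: $-990$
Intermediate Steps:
$Z \left(-1 - 29\right) = 33 \left(-1 - 29\right) = 33 \left(-30\right) = -990$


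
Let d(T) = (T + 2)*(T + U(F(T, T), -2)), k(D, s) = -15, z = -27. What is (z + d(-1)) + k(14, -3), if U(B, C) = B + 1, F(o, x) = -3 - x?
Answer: -44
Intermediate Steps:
U(B, C) = 1 + B
d(T) = -4 - 2*T (d(T) = (T + 2)*(T + (1 + (-3 - T))) = (2 + T)*(T + (-2 - T)) = (2 + T)*(-2) = -4 - 2*T)
(z + d(-1)) + k(14, -3) = (-27 + (-4 - 2*(-1))) - 15 = (-27 + (-4 + 2)) - 15 = (-27 - 2) - 15 = -29 - 15 = -44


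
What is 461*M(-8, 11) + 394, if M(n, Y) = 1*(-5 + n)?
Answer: -5599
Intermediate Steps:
M(n, Y) = -5 + n
461*M(-8, 11) + 394 = 461*(-5 - 8) + 394 = 461*(-13) + 394 = -5993 + 394 = -5599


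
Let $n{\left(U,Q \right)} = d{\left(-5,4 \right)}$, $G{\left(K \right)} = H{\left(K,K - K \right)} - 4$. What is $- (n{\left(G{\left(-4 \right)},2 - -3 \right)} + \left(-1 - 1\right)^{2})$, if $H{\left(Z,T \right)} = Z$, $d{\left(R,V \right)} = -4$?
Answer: $0$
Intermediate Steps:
$G{\left(K \right)} = -4 + K$ ($G{\left(K \right)} = K - 4 = -4 + K$)
$n{\left(U,Q \right)} = -4$
$- (n{\left(G{\left(-4 \right)},2 - -3 \right)} + \left(-1 - 1\right)^{2}) = - (-4 + \left(-1 - 1\right)^{2}) = - (-4 + \left(-2\right)^{2}) = - (-4 + 4) = \left(-1\right) 0 = 0$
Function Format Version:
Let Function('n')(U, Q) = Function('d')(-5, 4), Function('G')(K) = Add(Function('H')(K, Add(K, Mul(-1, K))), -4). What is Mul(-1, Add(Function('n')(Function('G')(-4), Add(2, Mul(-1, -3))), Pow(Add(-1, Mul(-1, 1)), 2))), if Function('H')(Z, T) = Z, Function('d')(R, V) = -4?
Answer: 0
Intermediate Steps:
Function('G')(K) = Add(-4, K) (Function('G')(K) = Add(K, -4) = Add(-4, K))
Function('n')(U, Q) = -4
Mul(-1, Add(Function('n')(Function('G')(-4), Add(2, Mul(-1, -3))), Pow(Add(-1, Mul(-1, 1)), 2))) = Mul(-1, Add(-4, Pow(Add(-1, Mul(-1, 1)), 2))) = Mul(-1, Add(-4, Pow(Add(-1, -1), 2))) = Mul(-1, Add(-4, Pow(-2, 2))) = Mul(-1, Add(-4, 4)) = Mul(-1, 0) = 0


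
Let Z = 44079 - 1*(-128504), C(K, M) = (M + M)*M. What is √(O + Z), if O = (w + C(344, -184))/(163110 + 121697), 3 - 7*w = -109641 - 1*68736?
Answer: √685955963222830419/1993649 ≈ 415.43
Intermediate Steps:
w = 178380/7 (w = 3/7 - (-109641 - 1*68736)/7 = 3/7 - (-109641 - 68736)/7 = 3/7 - ⅐*(-178377) = 3/7 + 178377/7 = 178380/7 ≈ 25483.)
C(K, M) = 2*M² (C(K, M) = (2*M)*M = 2*M²)
O = 652364/1993649 (O = (178380/7 + 2*(-184)²)/(163110 + 121697) = (178380/7 + 2*33856)/284807 = (178380/7 + 67712)*(1/284807) = (652364/7)*(1/284807) = 652364/1993649 ≈ 0.32722)
Z = 172583 (Z = 44079 + 128504 = 172583)
√(O + Z) = √(652364/1993649 + 172583) = √(344070577731/1993649) = √685955963222830419/1993649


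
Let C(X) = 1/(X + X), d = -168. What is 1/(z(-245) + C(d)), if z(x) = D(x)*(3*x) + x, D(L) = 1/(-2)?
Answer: 336/41159 ≈ 0.0081635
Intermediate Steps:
D(L) = -1/2
C(X) = 1/(2*X)
z(x) = -x/2 (z(x) = -3*x/2 + x = -x/2)
1/(z(-245) + C(d)) = 1/(-1/2*(-245) + (1/2)/(-168)) = 1/(245/2 + (1/2)*(-1/168)) = 1/(245/2 - 1/336) = 1/(41159/336) = 336/41159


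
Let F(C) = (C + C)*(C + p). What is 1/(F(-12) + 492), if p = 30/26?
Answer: 13/9780 ≈ 0.0013292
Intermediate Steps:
p = 15/13 (p = 30*(1/26) = 15/13 ≈ 1.1538)
F(C) = 2*C*(15/13 + C) (F(C) = (C + C)*(C + 15/13) = (2*C)*(15/13 + C) = 2*C*(15/13 + C))
1/(F(-12) + 492) = 1/((2/13)*(-12)*(15 + 13*(-12)) + 492) = 1/((2/13)*(-12)*(15 - 156) + 492) = 1/((2/13)*(-12)*(-141) + 492) = 1/(3384/13 + 492) = 1/(9780/13) = 13/9780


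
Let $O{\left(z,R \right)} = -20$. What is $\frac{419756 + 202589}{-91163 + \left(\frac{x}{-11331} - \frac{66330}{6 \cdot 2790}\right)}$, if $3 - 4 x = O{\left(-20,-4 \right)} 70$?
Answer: $- \frac{874422108180}{128093636963} \approx -6.8264$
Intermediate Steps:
$x = \frac{1403}{4}$ ($x = \frac{3}{4} - \frac{\left(-20\right) 70}{4} = \frac{3}{4} - -350 = \frac{3}{4} + 350 = \frac{1403}{4} \approx 350.75$)
$\frac{419756 + 202589}{-91163 + \left(\frac{x}{-11331} - \frac{66330}{6 \cdot 2790}\right)} = \frac{419756 + 202589}{-91163 + \left(\frac{1403}{4 \left(-11331\right)} - \frac{66330}{6 \cdot 2790}\right)} = \frac{622345}{-91163 + \left(\frac{1403}{4} \left(- \frac{1}{11331}\right) - \frac{66330}{16740}\right)} = \frac{622345}{-91163 - \frac{5610791}{1405044}} = \frac{622345}{- \frac{128093636963}{1405044}} = 622345 \left(- \frac{1405044}{128093636963}\right) = - \frac{874422108180}{128093636963}$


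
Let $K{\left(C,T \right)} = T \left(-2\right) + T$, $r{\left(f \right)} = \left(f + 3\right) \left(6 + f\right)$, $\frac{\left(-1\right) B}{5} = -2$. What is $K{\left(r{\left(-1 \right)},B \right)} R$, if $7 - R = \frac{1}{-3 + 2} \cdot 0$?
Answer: $-70$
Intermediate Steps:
$B = 10$ ($B = \left(-5\right) \left(-2\right) = 10$)
$r{\left(f \right)} = \left(3 + f\right) \left(6 + f\right)$
$K{\left(C,T \right)} = - T$ ($K{\left(C,T \right)} = - 2 T + T = - T$)
$R = 7$ ($R = 7 - \frac{1}{-3 + 2} \cdot 0 = 7 - \frac{1}{-1} \cdot 0 = 7 - \left(-1\right) 0 = 7 - 0 = 7 + 0 = 7$)
$K{\left(r{\left(-1 \right)},B \right)} R = \left(-1\right) 10 \cdot 7 = \left(-10\right) 7 = -70$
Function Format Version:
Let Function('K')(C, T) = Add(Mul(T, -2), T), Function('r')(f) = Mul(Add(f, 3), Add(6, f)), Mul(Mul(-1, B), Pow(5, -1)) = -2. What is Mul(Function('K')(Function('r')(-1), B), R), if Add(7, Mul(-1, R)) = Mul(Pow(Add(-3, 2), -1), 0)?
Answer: -70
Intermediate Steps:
B = 10 (B = Mul(-5, -2) = 10)
Function('r')(f) = Mul(Add(3, f), Add(6, f))
Function('K')(C, T) = Mul(-1, T) (Function('K')(C, T) = Add(Mul(-2, T), T) = Mul(-1, T))
R = 7 (R = Add(7, Mul(-1, Mul(Pow(Add(-3, 2), -1), 0))) = Add(7, Mul(-1, Mul(Pow(-1, -1), 0))) = Add(7, Mul(-1, Mul(-1, 0))) = Add(7, Mul(-1, 0)) = Add(7, 0) = 7)
Mul(Function('K')(Function('r')(-1), B), R) = Mul(Mul(-1, 10), 7) = Mul(-10, 7) = -70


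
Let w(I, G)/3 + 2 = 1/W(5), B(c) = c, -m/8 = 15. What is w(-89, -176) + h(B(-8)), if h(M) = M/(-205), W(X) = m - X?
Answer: -30673/5125 ≈ -5.9850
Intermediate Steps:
m = -120 (m = -8*15 = -120)
W(X) = -120 - X
w(I, G) = -753/125 (w(I, G) = -6 + 3/(-120 - 1*5) = -6 + 3/(-120 - 5) = -6 + 3/(-125) = -6 + 3*(-1/125) = -6 - 3/125 = -753/125)
h(M) = -M/205 (h(M) = M*(-1/205) = -M/205)
w(-89, -176) + h(B(-8)) = -753/125 - 1/205*(-8) = -753/125 + 8/205 = -30673/5125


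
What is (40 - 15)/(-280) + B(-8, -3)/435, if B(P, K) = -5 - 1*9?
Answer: -2959/24360 ≈ -0.12147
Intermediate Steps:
B(P, K) = -14 (B(P, K) = -5 - 9 = -14)
(40 - 15)/(-280) + B(-8, -3)/435 = (40 - 15)/(-280) - 14/435 = 25*(-1/280) - 14*1/435 = -5/56 - 14/435 = -2959/24360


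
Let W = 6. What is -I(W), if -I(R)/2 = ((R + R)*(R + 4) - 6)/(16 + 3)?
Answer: 12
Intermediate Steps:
I(R) = 12/19 - 4*R*(4 + R)/19 (I(R) = -2*((R + R)*(R + 4) - 6)/(16 + 3) = -2*((2*R)*(4 + R) - 6)/19 = -2*(2*R*(4 + R) - 6)/19 = -2*(-6 + 2*R*(4 + R))/19 = -2*(-6/19 + 2*R*(4 + R)/19) = 12/19 - 4*R*(4 + R)/19)
-I(W) = -(12/19 - 16/19*6 - 4/19*6²) = -(12/19 - 96/19 - 4/19*36) = -(12/19 - 96/19 - 144/19) = -1*(-12) = 12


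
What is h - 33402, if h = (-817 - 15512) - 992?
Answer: -50723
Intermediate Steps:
h = -17321 (h = -16329 - 992 = -17321)
h - 33402 = -17321 - 33402 = -50723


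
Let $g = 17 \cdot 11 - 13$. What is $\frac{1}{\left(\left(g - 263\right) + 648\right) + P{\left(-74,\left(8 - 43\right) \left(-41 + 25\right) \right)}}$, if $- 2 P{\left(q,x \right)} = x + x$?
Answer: $-1$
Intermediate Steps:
$g = 174$ ($g = 187 - 13 = 174$)
$P{\left(q,x \right)} = - x$ ($P{\left(q,x \right)} = - \frac{x + x}{2} = - \frac{2 x}{2} = - x$)
$\frac{1}{\left(\left(g - 263\right) + 648\right) + P{\left(-74,\left(8 - 43\right) \left(-41 + 25\right) \right)}} = \frac{1}{\left(\left(174 - 263\right) + 648\right) - \left(8 - 43\right) \left(-41 + 25\right)} = \frac{1}{\left(-89 + 648\right) - \left(-35\right) \left(-16\right)} = \frac{1}{559 - 560} = \frac{1}{-1} = -1$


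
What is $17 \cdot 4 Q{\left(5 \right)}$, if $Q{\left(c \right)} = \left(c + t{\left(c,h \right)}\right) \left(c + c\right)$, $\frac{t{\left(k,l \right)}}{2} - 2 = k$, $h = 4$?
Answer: $12920$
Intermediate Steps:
$t{\left(k,l \right)} = 4 + 2 k$
$Q{\left(c \right)} = 2 c \left(4 + 3 c\right)$ ($Q{\left(c \right)} = \left(c + \left(4 + 2 c\right)\right) \left(c + c\right) = \left(4 + 3 c\right) 2 c = 2 c \left(4 + 3 c\right)$)
$17 \cdot 4 Q{\left(5 \right)} = 17 \cdot 4 \cdot 2 \cdot 5 \left(4 + 3 \cdot 5\right) = 68 \cdot 2 \cdot 5 \left(4 + 15\right) = 68 \cdot 2 \cdot 5 \cdot 19 = 68 \cdot 190 = 12920$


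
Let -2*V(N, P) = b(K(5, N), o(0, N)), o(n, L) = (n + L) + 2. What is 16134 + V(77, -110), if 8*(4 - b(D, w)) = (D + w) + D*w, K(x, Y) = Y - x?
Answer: 263951/16 ≈ 16497.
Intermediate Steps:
o(n, L) = 2 + L + n (o(n, L) = (L + n) + 2 = 2 + L + n)
b(D, w) = 4 - D/8 - w/8 - D*w/8 (b(D, w) = 4 - ((D + w) + D*w)/8 = 4 - (D + w + D*w)/8 = 4 + (-D/8 - w/8 - D*w/8) = 4 - D/8 - w/8 - D*w/8)
V(N, P) = -35/16 + N/8 + (-5 + N)*(2 + N)/16 (V(N, P) = -(4 - (N - 1*5)/8 - (2 + N + 0)/8 - (N - 1*5)*(2 + N + 0)/8)/2 = -(4 - (N - 5)/8 - (2 + N)/8 - (N - 5)*(2 + N)/8)/2 = -(4 - (-5 + N)/8 + (-1/4 - N/8) - (-5 + N)*(2 + N)/8)/2 = -(4 + (5/8 - N/8) + (-1/4 - N/8) - (-5 + N)*(2 + N)/8)/2 = -(35/8 - N/4 - (-5 + N)*(2 + N)/8)/2 = -35/16 + N/8 + (-5 + N)*(2 + N)/16)
16134 + V(77, -110) = 16134 + (-45/16 - 1/16*77 + (1/16)*77**2) = 16134 + (-45/16 - 77/16 + (1/16)*5929) = 16134 + (-45/16 - 77/16 + 5929/16) = 16134 + 5807/16 = 263951/16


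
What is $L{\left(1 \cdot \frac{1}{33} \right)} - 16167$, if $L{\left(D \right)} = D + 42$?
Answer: $- \frac{532124}{33} \approx -16125.0$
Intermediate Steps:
$L{\left(D \right)} = 42 + D$
$L{\left(1 \cdot \frac{1}{33} \right)} - 16167 = \left(42 + 1 \cdot \frac{1}{33}\right) - 16167 = \left(42 + \frac{1}{33}\right) - 16167 = \frac{1387}{33} - 16167 = - \frac{532124}{33}$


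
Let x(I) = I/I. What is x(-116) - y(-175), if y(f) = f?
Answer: 176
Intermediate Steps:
x(I) = 1
x(-116) - y(-175) = 1 - 1*(-175) = 1 + 175 = 176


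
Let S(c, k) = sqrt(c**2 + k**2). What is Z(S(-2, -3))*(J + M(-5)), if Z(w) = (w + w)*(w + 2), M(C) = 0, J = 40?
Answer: 1040 + 160*sqrt(13) ≈ 1616.9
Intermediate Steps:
Z(w) = 2*w*(2 + w) (Z(w) = (2*w)*(2 + w) = 2*w*(2 + w))
Z(S(-2, -3))*(J + M(-5)) = (2*sqrt((-2)**2 + (-3)**2)*(2 + sqrt((-2)**2 + (-3)**2)))*(40 + 0) = (2*sqrt(4 + 9)*(2 + sqrt(4 + 9)))*40 = (2*sqrt(13)*(2 + sqrt(13)))*40 = 80*sqrt(13)*(2 + sqrt(13))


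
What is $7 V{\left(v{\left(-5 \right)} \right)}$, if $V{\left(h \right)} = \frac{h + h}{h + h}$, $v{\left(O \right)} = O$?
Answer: $7$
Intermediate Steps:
$V{\left(h \right)} = 1$ ($V{\left(h \right)} = \frac{2 h}{2 h} = 2 h \frac{1}{2 h} = 1$)
$7 V{\left(v{\left(-5 \right)} \right)} = 7 \cdot 1 = 7$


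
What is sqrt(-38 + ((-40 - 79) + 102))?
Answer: I*sqrt(55) ≈ 7.4162*I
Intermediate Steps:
sqrt(-38 + ((-40 - 79) + 102)) = sqrt(-38 + (-119 + 102)) = sqrt(-38 - 17) = sqrt(-55) = I*sqrt(55)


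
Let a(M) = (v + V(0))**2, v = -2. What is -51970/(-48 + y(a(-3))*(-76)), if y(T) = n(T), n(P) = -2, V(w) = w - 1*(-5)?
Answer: -25985/52 ≈ -499.71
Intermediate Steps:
V(w) = 5 + w (V(w) = w + 5 = 5 + w)
a(M) = 9 (a(M) = (-2 + (5 + 0))**2 = (-2 + 5)**2 = 3**2 = 9)
y(T) = -2
-51970/(-48 + y(a(-3))*(-76)) = -51970/(-48 - 2*(-76)) = -51970/(-48 + 152) = -51970/104 = -51970*1/104 = -25985/52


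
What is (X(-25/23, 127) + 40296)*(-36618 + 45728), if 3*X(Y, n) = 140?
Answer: 1102565080/3 ≈ 3.6752e+8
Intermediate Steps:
X(Y, n) = 140/3 (X(Y, n) = (1/3)*140 = 140/3)
(X(-25/23, 127) + 40296)*(-36618 + 45728) = (140/3 + 40296)*(-36618 + 45728) = (121028/3)*9110 = 1102565080/3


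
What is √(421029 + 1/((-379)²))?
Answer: √60477026590/379 ≈ 648.87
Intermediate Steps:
√(421029 + 1/((-379)²)) = √(421029 + 1/143641) = √(60477026590/143641) = √60477026590/379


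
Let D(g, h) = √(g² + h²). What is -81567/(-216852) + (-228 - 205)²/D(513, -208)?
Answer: 27189/72284 + 187489*√306433/306433 ≈ 339.07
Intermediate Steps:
-81567/(-216852) + (-228 - 205)²/D(513, -208) = -81567/(-216852) + (-228 - 205)²/(√(513² + (-208)²)) = -81567*(-1/216852) + (-433)²/(√(263169 + 43264)) = 27189/72284 + 187489/(√306433) = 27189/72284 + 187489*(√306433/306433) = 27189/72284 + 187489*√306433/306433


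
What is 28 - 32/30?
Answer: 404/15 ≈ 26.933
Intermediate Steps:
28 - 32/30 = 28 - 32*1/30 = 28 - 16/15 = 404/15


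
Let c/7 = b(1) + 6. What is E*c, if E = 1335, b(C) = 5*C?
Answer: 102795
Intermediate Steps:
c = 77 (c = 7*(5*1 + 6) = 7*(5 + 6) = 7*11 = 77)
E*c = 1335*77 = 102795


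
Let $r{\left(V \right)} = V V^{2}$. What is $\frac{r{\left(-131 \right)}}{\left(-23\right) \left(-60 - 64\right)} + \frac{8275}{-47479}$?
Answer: $- \frac{106760712889}{135410108} \approx -788.42$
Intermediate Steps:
$r{\left(V \right)} = V^{3}$
$\frac{r{\left(-131 \right)}}{\left(-23\right) \left(-60 - 64\right)} + \frac{8275}{-47479} = \frac{\left(-131\right)^{3}}{\left(-23\right) \left(-60 - 64\right)} + \frac{8275}{-47479} = - \frac{2248091}{\left(-23\right) \left(-124\right)} + 8275 \left(- \frac{1}{47479}\right) = - \frac{2248091}{2852} - \frac{8275}{47479} = - \frac{106760712889}{135410108}$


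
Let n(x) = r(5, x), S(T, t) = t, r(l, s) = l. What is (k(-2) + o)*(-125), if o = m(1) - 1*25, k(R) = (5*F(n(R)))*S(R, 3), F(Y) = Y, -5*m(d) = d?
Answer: -6225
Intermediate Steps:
m(d) = -d/5
n(x) = 5
k(R) = 75 (k(R) = (5*5)*3 = 25*3 = 75)
o = -126/5 (o = -⅕*1 - 1*25 = -⅕ - 25 = -126/5 ≈ -25.200)
(k(-2) + o)*(-125) = (75 - 126/5)*(-125) = (249/5)*(-125) = -6225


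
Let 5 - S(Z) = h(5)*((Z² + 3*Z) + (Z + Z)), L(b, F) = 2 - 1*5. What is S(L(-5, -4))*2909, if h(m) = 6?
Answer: 119269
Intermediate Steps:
L(b, F) = -3 (L(b, F) = 2 - 5 = -3)
S(Z) = 5 - 30*Z - 6*Z² (S(Z) = 5 - 6*((Z² + 3*Z) + (Z + Z)) = 5 - 6*((Z² + 3*Z) + 2*Z) = 5 - 6*(Z² + 5*Z) = 5 - (6*Z² + 30*Z) = 5 + (-30*Z - 6*Z²) = 5 - 30*Z - 6*Z²)
S(L(-5, -4))*2909 = (5 - 30*(-3) - 6*(-3)²)*2909 = (5 + 90 - 6*9)*2909 = (5 + 90 - 54)*2909 = 41*2909 = 119269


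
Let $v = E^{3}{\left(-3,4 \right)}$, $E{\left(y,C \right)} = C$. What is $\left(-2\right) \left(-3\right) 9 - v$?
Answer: $-10$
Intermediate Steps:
$v = 64$ ($v = 4^{3} = 64$)
$\left(-2\right) \left(-3\right) 9 - v = \left(-2\right) \left(-3\right) 9 - 64 = 6 \cdot 9 - 64 = 54 - 64 = -10$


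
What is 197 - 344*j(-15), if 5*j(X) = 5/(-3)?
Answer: 935/3 ≈ 311.67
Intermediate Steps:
j(X) = -1/3 (j(X) = (5/(-3))/5 = (5*(-1/3))/5 = (1/5)*(-5/3) = -1/3)
197 - 344*j(-15) = 197 - 344*(-1/3) = 197 + 344/3 = 935/3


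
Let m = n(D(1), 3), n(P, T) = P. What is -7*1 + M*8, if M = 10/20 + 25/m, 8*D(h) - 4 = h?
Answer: 317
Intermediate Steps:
D(h) = 1/2 + h/8
m = 5/8 (m = 1/2 + (1/8)*1 = 1/2 + 1/8 = 5/8 ≈ 0.62500)
M = 81/2 (M = 10/20 + 25/(5/8) = 10*(1/20) + 25*(8/5) = 1/2 + 40 = 81/2 ≈ 40.500)
-7*1 + M*8 = -7*1 + (81/2)*8 = -7 + 324 = 317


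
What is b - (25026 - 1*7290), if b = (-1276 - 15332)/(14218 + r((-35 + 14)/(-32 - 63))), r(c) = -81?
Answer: -250750440/14137 ≈ -17737.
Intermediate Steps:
b = -16608/14137 (b = (-1276 - 15332)/(14218 - 81) = -16608/14137 ≈ -1.1748)
b - (25026 - 1*7290) = -16608/14137 - (25026 - 1*7290) = -16608/14137 - (25026 - 7290) = -16608/14137 - 1*17736 = -16608/14137 - 17736 = -250750440/14137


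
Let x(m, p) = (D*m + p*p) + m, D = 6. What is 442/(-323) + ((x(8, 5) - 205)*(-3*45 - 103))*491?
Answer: 275317422/19 ≈ 1.4490e+7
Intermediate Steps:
x(m, p) = p**2 + 7*m (x(m, p) = (6*m + p*p) + m = (6*m + p**2) + m = (p**2 + 6*m) + m = p**2 + 7*m)
442/(-323) + ((x(8, 5) - 205)*(-3*45 - 103))*491 = 442/(-323) + (((5**2 + 7*8) - 205)*(-3*45 - 103))*491 = 442*(-1/323) + (((25 + 56) - 205)*(-135 - 103))*491 = -26/19 + ((81 - 205)*(-238))*491 = -26/19 - 124*(-238)*491 = -26/19 + 29512*491 = -26/19 + 14490392 = 275317422/19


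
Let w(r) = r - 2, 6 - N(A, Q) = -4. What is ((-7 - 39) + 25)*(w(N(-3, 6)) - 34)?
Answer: 546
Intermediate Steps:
N(A, Q) = 10 (N(A, Q) = 6 - 1*(-4) = 6 + 4 = 10)
w(r) = -2 + r
((-7 - 39) + 25)*(w(N(-3, 6)) - 34) = ((-7 - 39) + 25)*((-2 + 10) - 34) = (-46 + 25)*(8 - 34) = -21*(-26) = 546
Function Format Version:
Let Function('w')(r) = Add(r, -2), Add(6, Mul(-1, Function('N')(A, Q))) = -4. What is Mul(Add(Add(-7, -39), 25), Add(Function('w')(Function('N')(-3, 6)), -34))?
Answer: 546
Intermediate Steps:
Function('N')(A, Q) = 10 (Function('N')(A, Q) = Add(6, Mul(-1, -4)) = Add(6, 4) = 10)
Function('w')(r) = Add(-2, r)
Mul(Add(Add(-7, -39), 25), Add(Function('w')(Function('N')(-3, 6)), -34)) = Mul(Add(Add(-7, -39), 25), Add(Add(-2, 10), -34)) = Mul(Add(-46, 25), Add(8, -34)) = Mul(-21, -26) = 546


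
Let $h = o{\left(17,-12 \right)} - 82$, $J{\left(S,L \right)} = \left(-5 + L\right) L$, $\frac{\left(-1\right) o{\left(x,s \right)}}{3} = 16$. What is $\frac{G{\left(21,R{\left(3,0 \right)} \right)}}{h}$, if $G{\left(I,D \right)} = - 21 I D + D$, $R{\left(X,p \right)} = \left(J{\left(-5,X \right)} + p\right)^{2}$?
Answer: $\frac{1584}{13} \approx 121.85$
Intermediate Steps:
$o{\left(x,s \right)} = -48$ ($o{\left(x,s \right)} = \left(-3\right) 16 = -48$)
$J{\left(S,L \right)} = L \left(-5 + L\right)$
$R{\left(X,p \right)} = \left(p + X \left(-5 + X\right)\right)^{2}$ ($R{\left(X,p \right)} = \left(X \left(-5 + X\right) + p\right)^{2} = \left(p + X \left(-5 + X\right)\right)^{2}$)
$G{\left(I,D \right)} = D - 21 D I$ ($G{\left(I,D \right)} = - 21 D I + D = D - 21 D I$)
$h = -130$ ($h = -48 - 82 = -130$)
$\frac{G{\left(21,R{\left(3,0 \right)} \right)}}{h} = \frac{\left(0 + 3 \left(-5 + 3\right)\right)^{2} \left(1 - 441\right)}{-130} = \left(0 + 3 \left(-2\right)\right)^{2} \left(1 - 441\right) \left(- \frac{1}{130}\right) = \left(0 - 6\right)^{2} \left(-440\right) \left(- \frac{1}{130}\right) = \left(-6\right)^{2} \left(-440\right) \left(- \frac{1}{130}\right) = 36 \left(-440\right) \left(- \frac{1}{130}\right) = \left(-15840\right) \left(- \frac{1}{130}\right) = \frac{1584}{13}$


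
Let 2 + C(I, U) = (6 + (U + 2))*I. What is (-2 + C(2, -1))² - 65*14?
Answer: -810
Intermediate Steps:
C(I, U) = -2 + I*(8 + U) (C(I, U) = -2 + (6 + (U + 2))*I = -2 + (6 + (2 + U))*I = -2 + (8 + U)*I = -2 + I*(8 + U))
(-2 + C(2, -1))² - 65*14 = (-2 + (-2 + 8*2 + 2*(-1)))² - 65*14 = (-2 + (-2 + 16 - 2))² - 910 = (-2 + 12)² - 910 = 10² - 910 = 100 - 910 = -810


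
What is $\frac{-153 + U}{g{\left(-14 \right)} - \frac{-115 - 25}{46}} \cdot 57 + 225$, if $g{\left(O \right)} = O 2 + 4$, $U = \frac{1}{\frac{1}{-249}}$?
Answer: $\frac{317736}{241} \approx 1318.4$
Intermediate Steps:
$U = -249$ ($U = \frac{1}{- \frac{1}{249}} = -249$)
$g{\left(O \right)} = 4 + 2 O$ ($g{\left(O \right)} = 2 O + 4 = 4 + 2 O$)
$\frac{-153 + U}{g{\left(-14 \right)} - \frac{-115 - 25}{46}} \cdot 57 + 225 = \frac{-153 - 249}{\left(4 + 2 \left(-14\right)\right) - \frac{-115 - 25}{46}} \cdot 57 + 225 = - \frac{402}{\left(4 - 28\right) - \left(-115 - 25\right) \frac{1}{46}} \cdot 57 + 225 = - \frac{402}{-24 - \left(-140\right) \frac{1}{46}} \cdot 57 + 225 = - \frac{402}{-24 - - \frac{70}{23}} \cdot 57 + 225 = - \frac{402}{-24 + \frac{70}{23}} \cdot 57 + 225 = - \frac{402}{- \frac{482}{23}} \cdot 57 + 225 = \left(-402\right) \left(- \frac{23}{482}\right) 57 + 225 = \frac{4623}{241} \cdot 57 + 225 = \frac{263511}{241} + 225 = \frac{317736}{241}$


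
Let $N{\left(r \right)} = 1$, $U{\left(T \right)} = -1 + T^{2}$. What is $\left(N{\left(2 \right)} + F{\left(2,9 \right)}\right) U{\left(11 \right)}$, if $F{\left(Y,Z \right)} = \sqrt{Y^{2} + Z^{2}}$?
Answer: $120 + 120 \sqrt{85} \approx 1226.3$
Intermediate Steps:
$\left(N{\left(2 \right)} + F{\left(2,9 \right)}\right) U{\left(11 \right)} = \left(1 + \sqrt{2^{2} + 9^{2}}\right) \left(-1 + 11^{2}\right) = \left(1 + \sqrt{4 + 81}\right) \left(-1 + 121\right) = \left(1 + \sqrt{85}\right) 120 = 120 + 120 \sqrt{85}$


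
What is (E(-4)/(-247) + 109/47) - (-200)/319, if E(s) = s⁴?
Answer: 7072029/3703271 ≈ 1.9097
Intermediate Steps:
(E(-4)/(-247) + 109/47) - (-200)/319 = ((-4)⁴/(-247) + 109/47) - (-200)/319 = (256*(-1/247) + 109*(1/47)) - (-200)/319 = (-256/247 + 109/47) - 1*(-200/319) = 14891/11609 + 200/319 = 7072029/3703271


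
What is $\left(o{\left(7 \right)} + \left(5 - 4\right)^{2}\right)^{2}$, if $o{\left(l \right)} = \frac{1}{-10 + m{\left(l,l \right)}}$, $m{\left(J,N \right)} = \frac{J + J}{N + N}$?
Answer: $\frac{64}{81} \approx 0.79012$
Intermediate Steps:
$m{\left(J,N \right)} = \frac{J}{N}$ ($m{\left(J,N \right)} = \frac{2 J}{2 N} = 2 J \frac{1}{2 N} = \frac{J}{N}$)
$o{\left(l \right)} = - \frac{1}{9}$ ($o{\left(l \right)} = \frac{1}{-10 + \frac{l}{l}} = \frac{1}{-10 + 1} = \frac{1}{-9} = - \frac{1}{9}$)
$\left(o{\left(7 \right)} + \left(5 - 4\right)^{2}\right)^{2} = \left(- \frac{1}{9} + \left(5 - 4\right)^{2}\right)^{2} = \left(- \frac{1}{9} + 1^{2}\right)^{2} = \left(- \frac{1}{9} + 1\right)^{2} = \left(\frac{8}{9}\right)^{2} = \frac{64}{81}$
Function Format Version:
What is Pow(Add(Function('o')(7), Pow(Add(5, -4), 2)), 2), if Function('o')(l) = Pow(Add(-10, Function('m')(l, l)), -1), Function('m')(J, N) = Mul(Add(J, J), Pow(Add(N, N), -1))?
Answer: Rational(64, 81) ≈ 0.79012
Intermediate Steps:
Function('m')(J, N) = Mul(J, Pow(N, -1)) (Function('m')(J, N) = Mul(Mul(2, J), Pow(Mul(2, N), -1)) = Mul(Mul(2, J), Mul(Rational(1, 2), Pow(N, -1))) = Mul(J, Pow(N, -1)))
Function('o')(l) = Rational(-1, 9) (Function('o')(l) = Pow(Add(-10, Mul(l, Pow(l, -1))), -1) = Pow(Add(-10, 1), -1) = Pow(-9, -1) = Rational(-1, 9))
Pow(Add(Function('o')(7), Pow(Add(5, -4), 2)), 2) = Pow(Add(Rational(-1, 9), Pow(Add(5, -4), 2)), 2) = Pow(Add(Rational(-1, 9), Pow(1, 2)), 2) = Pow(Add(Rational(-1, 9), 1), 2) = Pow(Rational(8, 9), 2) = Rational(64, 81)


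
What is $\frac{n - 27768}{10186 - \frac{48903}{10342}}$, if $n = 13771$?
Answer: $- \frac{144756974}{105294709} \approx -1.3748$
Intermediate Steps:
$\frac{n - 27768}{10186 - \frac{48903}{10342}} = \frac{13771 - 27768}{10186 - \frac{48903}{10342}} = - \frac{13997}{10186 - \frac{48903}{10342}} = - \frac{13997}{\frac{105294709}{10342}} = \left(-13997\right) \frac{10342}{105294709} = - \frac{144756974}{105294709}$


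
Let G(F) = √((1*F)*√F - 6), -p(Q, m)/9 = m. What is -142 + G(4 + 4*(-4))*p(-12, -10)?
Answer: -142 + 90*√(-6 - 24*I*√3) ≈ 239.84 - 440.91*I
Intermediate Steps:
p(Q, m) = -9*m
G(F) = √(-6 + F^(3/2)) (G(F) = √(F*√F - 6) = √(F^(3/2) - 6) = √(-6 + F^(3/2)))
-142 + G(4 + 4*(-4))*p(-12, -10) = -142 + √(-6 + (4 + 4*(-4))^(3/2))*(-9*(-10)) = -142 + √(-6 + (4 - 16)^(3/2))*90 = -142 + √(-6 + (-12)^(3/2))*90 = -142 + √(-6 - 24*I*√3)*90 = -142 + 90*√(-6 - 24*I*√3)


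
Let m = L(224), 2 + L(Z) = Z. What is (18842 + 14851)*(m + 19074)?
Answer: 650140128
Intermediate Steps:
L(Z) = -2 + Z
m = 222 (m = -2 + 224 = 222)
(18842 + 14851)*(m + 19074) = (18842 + 14851)*(222 + 19074) = 33693*19296 = 650140128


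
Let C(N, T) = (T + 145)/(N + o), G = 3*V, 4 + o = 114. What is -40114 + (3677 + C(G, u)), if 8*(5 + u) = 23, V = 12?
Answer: -42557273/1168 ≈ -36436.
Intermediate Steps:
u = -17/8 (u = -5 + (⅛)*23 = -5 + 23/8 = -17/8 ≈ -2.1250)
o = 110 (o = -4 + 114 = 110)
G = 36 (G = 3*12 = 36)
C(N, T) = (145 + T)/(110 + N) (C(N, T) = (T + 145)/(N + 110) = (145 + T)/(110 + N))
-40114 + (3677 + C(G, u)) = -40114 + (3677 + (145 - 17/8)/(110 + 36)) = -40114 + (3677 + (1143/8)/146) = -40114 + (3677 + (1/146)*(1143/8)) = -40114 + (3677 + 1143/1168) = -40114 + 4295879/1168 = -42557273/1168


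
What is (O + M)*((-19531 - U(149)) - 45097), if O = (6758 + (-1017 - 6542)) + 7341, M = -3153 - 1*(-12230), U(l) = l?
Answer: -1011622409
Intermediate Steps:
M = 9077 (M = -3153 + 12230 = 9077)
O = 6540 (O = (6758 - 7559) + 7341 = -801 + 7341 = 6540)
(O + M)*((-19531 - U(149)) - 45097) = (6540 + 9077)*((-19531 - 1*149) - 45097) = 15617*((-19531 - 149) - 45097) = 15617*(-19680 - 45097) = 15617*(-64777) = -1011622409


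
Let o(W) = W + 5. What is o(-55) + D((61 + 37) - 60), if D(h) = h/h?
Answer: -49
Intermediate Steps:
o(W) = 5 + W
D(h) = 1
o(-55) + D((61 + 37) - 60) = (5 - 55) + 1 = -50 + 1 = -49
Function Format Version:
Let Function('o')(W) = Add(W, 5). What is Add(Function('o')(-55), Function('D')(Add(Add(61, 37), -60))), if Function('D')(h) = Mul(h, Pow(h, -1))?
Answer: -49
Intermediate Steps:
Function('o')(W) = Add(5, W)
Function('D')(h) = 1
Add(Function('o')(-55), Function('D')(Add(Add(61, 37), -60))) = Add(Add(5, -55), 1) = Add(-50, 1) = -49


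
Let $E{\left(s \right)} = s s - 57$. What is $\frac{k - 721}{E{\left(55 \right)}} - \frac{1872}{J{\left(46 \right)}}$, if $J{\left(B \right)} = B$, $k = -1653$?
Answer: $- \frac{1416325}{34132} \approx -41.495$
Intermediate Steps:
$E{\left(s \right)} = -57 + s^{2}$ ($E{\left(s \right)} = s^{2} - 57 = -57 + s^{2}$)
$\frac{k - 721}{E{\left(55 \right)}} - \frac{1872}{J{\left(46 \right)}} = \frac{-1653 - 721}{-57 + 55^{2}} - \frac{1872}{46} = - \frac{2374}{-57 + 3025} - \frac{936}{23} = - \frac{2374}{2968} - \frac{936}{23} = \left(-2374\right) \frac{1}{2968} - \frac{936}{23} = - \frac{1187}{1484} - \frac{936}{23} = - \frac{1416325}{34132}$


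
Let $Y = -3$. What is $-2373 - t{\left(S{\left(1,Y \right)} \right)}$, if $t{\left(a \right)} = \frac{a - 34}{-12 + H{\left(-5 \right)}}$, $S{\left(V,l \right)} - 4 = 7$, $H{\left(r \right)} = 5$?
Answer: $- \frac{16634}{7} \approx -2376.3$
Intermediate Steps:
$S{\left(V,l \right)} = 11$ ($S{\left(V,l \right)} = 4 + 7 = 11$)
$t{\left(a \right)} = \frac{34}{7} - \frac{a}{7}$ ($t{\left(a \right)} = \frac{a - 34}{-12 + 5} = \frac{-34 + a}{-7} = \left(-34 + a\right) \left(- \frac{1}{7}\right) = \frac{34}{7} - \frac{a}{7}$)
$-2373 - t{\left(S{\left(1,Y \right)} \right)} = -2373 - \left(\frac{34}{7} - \frac{11}{7}\right) = -2373 - \frac{23}{7} = - \frac{16634}{7}$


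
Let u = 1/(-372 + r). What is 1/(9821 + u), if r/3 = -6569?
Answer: 20079/197195858 ≈ 0.00010182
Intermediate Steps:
r = -19707 (r = 3*(-6569) = -19707)
u = -1/20079 (u = 1/(-372 - 19707) = 1/(-20079) = -1/20079 ≈ -4.9803e-5)
1/(9821 + u) = 1/(9821 - 1/20079) = 1/(197195858/20079) = 20079/197195858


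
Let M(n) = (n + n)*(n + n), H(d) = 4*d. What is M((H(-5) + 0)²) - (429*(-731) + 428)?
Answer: 953171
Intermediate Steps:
M(n) = 4*n² (M(n) = (2*n)*(2*n) = 4*n²)
M((H(-5) + 0)²) - (429*(-731) + 428) = 4*((4*(-5) + 0)²)² - (429*(-731) + 428) = 4*((-20 + 0)²)² - (-313599 + 428) = 4*((-20)²)² - 1*(-313171) = 4*400² + 313171 = 4*160000 + 313171 = 640000 + 313171 = 953171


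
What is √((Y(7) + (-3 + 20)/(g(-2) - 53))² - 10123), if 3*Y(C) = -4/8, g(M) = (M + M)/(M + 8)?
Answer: I*√9446120099/966 ≈ 100.61*I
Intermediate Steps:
g(M) = 2*M/(8 + M) (g(M) = (2*M)/(8 + M) = 2*M/(8 + M))
Y(C) = -⅙ (Y(C) = (-4/8)/3 = (-4*⅛)/3 = (⅓)*(-½) = -⅙)
√((Y(7) + (-3 + 20)/(g(-2) - 53))² - 10123) = √((-⅙ + (-3 + 20)/(2*(-2)/(8 - 2) - 53))² - 10123) = √((-⅙ + 17/(2*(-2)/6 - 53))² - 10123) = √((-⅙ + 17/(2*(-2)*(⅙) - 53))² - 10123) = √((-⅙ + 17/(-⅔ - 53))² - 10123) = √((-⅙ + 17/(-161/3))² - 10123) = √((-⅙ + 17*(-3/161))² - 10123) = √((-⅙ - 51/161)² - 10123) = √((-467/966)² - 10123) = √(218089/933156 - 10123) = √(-9446120099/933156) = I*√9446120099/966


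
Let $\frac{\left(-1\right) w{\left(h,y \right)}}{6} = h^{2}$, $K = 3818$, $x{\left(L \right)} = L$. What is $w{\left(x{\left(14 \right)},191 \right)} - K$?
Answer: $-4994$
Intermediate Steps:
$w{\left(h,y \right)} = - 6 h^{2}$
$w{\left(x{\left(14 \right)},191 \right)} - K = - 6 \cdot 14^{2} - 3818 = \left(-6\right) 196 - 3818 = -1176 - 3818 = -4994$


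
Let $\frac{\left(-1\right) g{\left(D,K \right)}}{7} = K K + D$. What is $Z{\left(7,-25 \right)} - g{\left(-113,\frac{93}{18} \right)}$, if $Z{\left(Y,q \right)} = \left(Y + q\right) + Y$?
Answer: $- \frac{22145}{36} \approx -615.14$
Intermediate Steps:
$Z{\left(Y,q \right)} = q + 2 Y$
$g{\left(D,K \right)} = - 7 D - 7 K^{2}$ ($g{\left(D,K \right)} = - 7 \left(K K + D\right) = - 7 \left(K^{2} + D\right) = - 7 \left(D + K^{2}\right) = - 7 D - 7 K^{2}$)
$Z{\left(7,-25 \right)} - g{\left(-113,\frac{93}{18} \right)} = \left(-25 + 2 \cdot 7\right) - \left(\left(-7\right) \left(-113\right) - 7 \left(\frac{93}{18}\right)^{2}\right) = \left(-25 + 14\right) - \left(791 - 7 \left(93 \cdot \frac{1}{18}\right)^{2}\right) = -11 - \left(791 - 7 \left(\frac{31}{6}\right)^{2}\right) = -11 - \left(791 - \frac{6727}{36}\right) = -11 - \frac{21749}{36} = - \frac{22145}{36}$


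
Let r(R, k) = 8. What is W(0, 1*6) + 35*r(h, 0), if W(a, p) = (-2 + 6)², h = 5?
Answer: 296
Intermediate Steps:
W(a, p) = 16 (W(a, p) = 4² = 16)
W(0, 1*6) + 35*r(h, 0) = 16 + 35*8 = 16 + 280 = 296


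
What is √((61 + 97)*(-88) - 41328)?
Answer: 8*I*√863 ≈ 235.01*I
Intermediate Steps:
√((61 + 97)*(-88) - 41328) = √(158*(-88) - 41328) = √(-13904 - 41328) = √(-55232) = 8*I*√863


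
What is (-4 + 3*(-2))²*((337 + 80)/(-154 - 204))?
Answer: -20850/179 ≈ -116.48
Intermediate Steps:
(-4 + 3*(-2))²*((337 + 80)/(-154 - 204)) = (-4 - 6)²*(417/(-358)) = (-10)²*(417*(-1/358)) = 100*(-417/358) = -20850/179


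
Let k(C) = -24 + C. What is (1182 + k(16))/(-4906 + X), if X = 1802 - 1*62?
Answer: -587/1583 ≈ -0.37081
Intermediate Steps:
X = 1740 (X = 1802 - 62 = 1740)
(1182 + k(16))/(-4906 + X) = (1182 + (-24 + 16))/(-4906 + 1740) = (1182 - 8)/(-3166) = 1174*(-1/3166) = -587/1583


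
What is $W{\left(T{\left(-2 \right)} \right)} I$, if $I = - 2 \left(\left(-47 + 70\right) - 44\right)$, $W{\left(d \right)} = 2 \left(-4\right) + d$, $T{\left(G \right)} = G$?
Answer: $-420$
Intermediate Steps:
$W{\left(d \right)} = -8 + d$
$I = 42$ ($I = - 2 \left(23 - 44\right) = \left(-2\right) \left(-21\right) = 42$)
$W{\left(T{\left(-2 \right)} \right)} I = \left(-8 - 2\right) 42 = \left(-10\right) 42 = -420$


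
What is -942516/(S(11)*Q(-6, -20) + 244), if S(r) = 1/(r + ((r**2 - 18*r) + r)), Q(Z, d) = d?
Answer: -863973/224 ≈ -3857.0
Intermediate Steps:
S(r) = 1/(r**2 - 16*r) (S(r) = 1/(r + (r**2 - 17*r)) = 1/(r**2 - 16*r))
-942516/(S(11)*Q(-6, -20) + 244) = -942516/((1/(11*(-16 + 11)))*(-20) + 244) = -942516/(((1/11)/(-5))*(-20) + 244) = -942516/(((1/11)*(-1/5))*(-20) + 244) = -942516/(-1/55*(-20) + 244) = -942516/(4/11 + 244) = -942516/2688/11 = -942516*11/2688 = -863973/224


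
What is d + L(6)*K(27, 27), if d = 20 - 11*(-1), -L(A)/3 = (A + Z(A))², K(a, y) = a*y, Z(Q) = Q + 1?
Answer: -369572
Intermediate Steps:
Z(Q) = 1 + Q
L(A) = -3*(1 + 2*A)² (L(A) = -3*(A + (1 + A))² = -3*(1 + 2*A)²)
d = 31 (d = 20 + 11 = 31)
d + L(6)*K(27, 27) = 31 + (-3*(1 + 2*6)²)*(27*27) = 31 - 3*(1 + 12)²*729 = 31 - 3*13²*729 = 31 - 3*169*729 = 31 - 507*729 = 31 - 369603 = -369572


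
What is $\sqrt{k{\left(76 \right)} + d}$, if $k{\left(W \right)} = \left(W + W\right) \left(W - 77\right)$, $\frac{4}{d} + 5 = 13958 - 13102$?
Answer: $\frac{6 i \sqrt{3057643}}{851} \approx 12.329 i$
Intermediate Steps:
$d = \frac{4}{851}$ ($d = \frac{4}{-5 + \left(13958 - 13102\right)} = \frac{4}{-5 + 856} = \frac{4}{851} \approx 0.0047004$)
$k{\left(W \right)} = 2 W \left(-77 + W\right)$
$\sqrt{k{\left(76 \right)} + d} = \sqrt{2 \cdot 76 \left(-77 + 76\right) + \frac{4}{851}} = \sqrt{2 \cdot 76 \left(-1\right) + \frac{4}{851}} = \sqrt{-152 + \frac{4}{851}} = \sqrt{- \frac{129348}{851}} = \frac{6 i \sqrt{3057643}}{851}$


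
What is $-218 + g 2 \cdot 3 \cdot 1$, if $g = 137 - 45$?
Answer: $334$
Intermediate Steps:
$g = 92$ ($g = 137 - 45 = 92$)
$-218 + g 2 \cdot 3 \cdot 1 = -218 + 92 \cdot 2 \cdot 3 \cdot 1 = -218 + 92 \cdot 6 \cdot 1 = -218 + 92 \cdot 6 = -218 + 552 = 334$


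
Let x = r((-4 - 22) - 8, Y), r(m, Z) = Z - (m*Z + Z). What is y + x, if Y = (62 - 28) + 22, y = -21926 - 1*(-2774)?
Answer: -17248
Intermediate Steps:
y = -19152 (y = -21926 + 2774 = -19152)
Y = 56 (Y = 34 + 22 = 56)
r(m, Z) = -Z*m (r(m, Z) = Z - (Z*m + Z) = Z - (Z + Z*m) = Z + (-Z - Z*m) = -Z*m)
x = 1904 (x = -1*56*((-4 - 22) - 8) = -1*56*(-26 - 8) = -1*56*(-34) = 1904)
y + x = -19152 + 1904 = -17248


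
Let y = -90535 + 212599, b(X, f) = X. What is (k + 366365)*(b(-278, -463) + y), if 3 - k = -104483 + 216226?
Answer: 31009760250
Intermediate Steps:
k = -111740 (k = 3 - (-104483 + 216226) = 3 - 1*111743 = 3 - 111743 = -111740)
y = 122064
(k + 366365)*(b(-278, -463) + y) = (-111740 + 366365)*(-278 + 122064) = 254625*121786 = 31009760250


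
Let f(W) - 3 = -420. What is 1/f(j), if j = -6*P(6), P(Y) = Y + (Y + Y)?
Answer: -1/417 ≈ -0.0023981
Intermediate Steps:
P(Y) = 3*Y (P(Y) = Y + 2*Y = 3*Y)
j = -108 (j = -18*6 = -6*18 = -108)
f(W) = -417 (f(W) = 3 - 420 = -417)
1/f(j) = 1/(-417) = -1/417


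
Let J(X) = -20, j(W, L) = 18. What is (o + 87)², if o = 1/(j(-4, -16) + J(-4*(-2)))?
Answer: 29929/4 ≈ 7482.3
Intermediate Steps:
o = -½ (o = 1/(18 - 20) = 1/(-2) = -½ ≈ -0.50000)
(o + 87)² = (-½ + 87)² = (173/2)² = 29929/4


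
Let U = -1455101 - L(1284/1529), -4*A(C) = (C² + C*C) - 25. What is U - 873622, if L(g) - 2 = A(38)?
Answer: -9312037/4 ≈ -2.3280e+6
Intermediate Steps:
A(C) = 25/4 - C²/2 (A(C) = -((C² + C*C) - 25)/4 = -((C² + C²) - 25)/4 = -(2*C² - 25)/4 = -(-25 + 2*C²)/4 = 25/4 - C²/2)
L(g) = -2855/4 (L(g) = 2 + (25/4 - ½*38²) = 2 + (25/4 - ½*1444) = 2 + (25/4 - 722) = 2 - 2863/4 = -2855/4)
U = -5817549/4 (U = -1455101 - 1*(-2855/4) = -1455101 + 2855/4 = -5817549/4 ≈ -1.4544e+6)
U - 873622 = -5817549/4 - 873622 = -9312037/4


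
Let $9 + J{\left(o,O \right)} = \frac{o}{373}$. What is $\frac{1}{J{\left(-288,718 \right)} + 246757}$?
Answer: $\frac{373}{92036716} \approx 4.0527 \cdot 10^{-6}$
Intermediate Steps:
$J{\left(o,O \right)} = -9 + \frac{o}{373}$
$\frac{1}{J{\left(-288,718 \right)} + 246757} = \frac{1}{\left(-9 + \frac{1}{373} \left(-288\right)\right) + 246757} = \frac{1}{\left(-9 - \frac{288}{373}\right) + 246757} = \frac{1}{- \frac{3645}{373} + 246757} = \frac{1}{\frac{92036716}{373}} = \frac{373}{92036716}$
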